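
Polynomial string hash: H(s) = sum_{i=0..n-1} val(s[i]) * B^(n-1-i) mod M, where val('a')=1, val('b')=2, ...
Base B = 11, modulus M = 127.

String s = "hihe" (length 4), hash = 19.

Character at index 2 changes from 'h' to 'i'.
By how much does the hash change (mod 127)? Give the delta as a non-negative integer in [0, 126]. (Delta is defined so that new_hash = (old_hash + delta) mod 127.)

Answer: 11

Derivation:
Delta formula: (val(new) - val(old)) * B^(n-1-k) mod M
  val('i') - val('h') = 9 - 8 = 1
  B^(n-1-k) = 11^1 mod 127 = 11
  Delta = 1 * 11 mod 127 = 11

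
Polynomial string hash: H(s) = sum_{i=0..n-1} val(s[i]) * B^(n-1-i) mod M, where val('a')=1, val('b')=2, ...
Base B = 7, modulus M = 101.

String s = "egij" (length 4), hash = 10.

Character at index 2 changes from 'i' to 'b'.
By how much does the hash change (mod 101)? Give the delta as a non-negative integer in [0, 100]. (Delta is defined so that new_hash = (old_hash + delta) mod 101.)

Answer: 52

Derivation:
Delta formula: (val(new) - val(old)) * B^(n-1-k) mod M
  val('b') - val('i') = 2 - 9 = -7
  B^(n-1-k) = 7^1 mod 101 = 7
  Delta = -7 * 7 mod 101 = 52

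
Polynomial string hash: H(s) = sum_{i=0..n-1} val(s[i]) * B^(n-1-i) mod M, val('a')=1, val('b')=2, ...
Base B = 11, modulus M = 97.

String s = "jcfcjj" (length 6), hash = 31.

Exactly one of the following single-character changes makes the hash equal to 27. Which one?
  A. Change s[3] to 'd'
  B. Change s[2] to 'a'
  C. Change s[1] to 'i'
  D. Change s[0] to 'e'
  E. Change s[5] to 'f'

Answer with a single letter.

Answer: E

Derivation:
Option A: s[3]='c'->'d', delta=(4-3)*11^2 mod 97 = 24, hash=31+24 mod 97 = 55
Option B: s[2]='f'->'a', delta=(1-6)*11^3 mod 97 = 38, hash=31+38 mod 97 = 69
Option C: s[1]='c'->'i', delta=(9-3)*11^4 mod 97 = 61, hash=31+61 mod 97 = 92
Option D: s[0]='j'->'e', delta=(5-10)*11^5 mod 97 = 39, hash=31+39 mod 97 = 70
Option E: s[5]='j'->'f', delta=(6-10)*11^0 mod 97 = 93, hash=31+93 mod 97 = 27 <-- target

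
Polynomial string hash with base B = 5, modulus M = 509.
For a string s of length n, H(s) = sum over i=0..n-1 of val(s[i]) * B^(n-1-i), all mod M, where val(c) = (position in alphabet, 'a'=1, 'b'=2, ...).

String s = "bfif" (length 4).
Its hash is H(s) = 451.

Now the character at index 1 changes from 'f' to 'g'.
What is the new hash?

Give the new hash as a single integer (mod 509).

Answer: 476

Derivation:
val('f') = 6, val('g') = 7
Position k = 1, exponent = n-1-k = 2
B^2 mod M = 5^2 mod 509 = 25
Delta = (7 - 6) * 25 mod 509 = 25
New hash = (451 + 25) mod 509 = 476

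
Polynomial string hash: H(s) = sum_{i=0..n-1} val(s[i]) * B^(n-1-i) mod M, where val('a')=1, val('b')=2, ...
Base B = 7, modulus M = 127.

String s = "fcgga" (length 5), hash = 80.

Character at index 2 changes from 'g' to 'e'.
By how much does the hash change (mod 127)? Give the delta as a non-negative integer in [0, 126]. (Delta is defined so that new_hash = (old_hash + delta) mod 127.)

Delta formula: (val(new) - val(old)) * B^(n-1-k) mod M
  val('e') - val('g') = 5 - 7 = -2
  B^(n-1-k) = 7^2 mod 127 = 49
  Delta = -2 * 49 mod 127 = 29

Answer: 29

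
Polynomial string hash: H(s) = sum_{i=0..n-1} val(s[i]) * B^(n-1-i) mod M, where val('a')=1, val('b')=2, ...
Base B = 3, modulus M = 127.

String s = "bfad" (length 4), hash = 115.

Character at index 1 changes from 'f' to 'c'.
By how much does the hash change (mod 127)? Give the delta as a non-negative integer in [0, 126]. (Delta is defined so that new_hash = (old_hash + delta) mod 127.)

Answer: 100

Derivation:
Delta formula: (val(new) - val(old)) * B^(n-1-k) mod M
  val('c') - val('f') = 3 - 6 = -3
  B^(n-1-k) = 3^2 mod 127 = 9
  Delta = -3 * 9 mod 127 = 100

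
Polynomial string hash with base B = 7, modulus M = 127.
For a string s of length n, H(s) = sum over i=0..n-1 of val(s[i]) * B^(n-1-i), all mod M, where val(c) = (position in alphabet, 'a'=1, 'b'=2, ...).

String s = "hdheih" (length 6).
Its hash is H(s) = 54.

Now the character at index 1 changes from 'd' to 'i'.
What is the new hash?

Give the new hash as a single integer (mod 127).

val('d') = 4, val('i') = 9
Position k = 1, exponent = n-1-k = 4
B^4 mod M = 7^4 mod 127 = 115
Delta = (9 - 4) * 115 mod 127 = 67
New hash = (54 + 67) mod 127 = 121

Answer: 121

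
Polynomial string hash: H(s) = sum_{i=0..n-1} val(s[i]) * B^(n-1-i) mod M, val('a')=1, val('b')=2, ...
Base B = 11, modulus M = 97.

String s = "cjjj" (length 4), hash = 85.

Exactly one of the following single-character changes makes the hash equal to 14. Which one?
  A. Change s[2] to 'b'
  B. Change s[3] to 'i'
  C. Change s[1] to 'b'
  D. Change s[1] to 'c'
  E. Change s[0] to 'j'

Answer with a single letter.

Answer: D

Derivation:
Option A: s[2]='j'->'b', delta=(2-10)*11^1 mod 97 = 9, hash=85+9 mod 97 = 94
Option B: s[3]='j'->'i', delta=(9-10)*11^0 mod 97 = 96, hash=85+96 mod 97 = 84
Option C: s[1]='j'->'b', delta=(2-10)*11^2 mod 97 = 2, hash=85+2 mod 97 = 87
Option D: s[1]='j'->'c', delta=(3-10)*11^2 mod 97 = 26, hash=85+26 mod 97 = 14 <-- target
Option E: s[0]='c'->'j', delta=(10-3)*11^3 mod 97 = 5, hash=85+5 mod 97 = 90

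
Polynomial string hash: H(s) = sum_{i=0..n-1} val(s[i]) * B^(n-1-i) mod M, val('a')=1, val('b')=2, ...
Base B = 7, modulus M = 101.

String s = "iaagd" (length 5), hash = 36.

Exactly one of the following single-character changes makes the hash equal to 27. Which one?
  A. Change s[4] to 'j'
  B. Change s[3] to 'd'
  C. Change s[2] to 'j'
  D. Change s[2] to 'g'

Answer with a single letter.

Answer: D

Derivation:
Option A: s[4]='d'->'j', delta=(10-4)*7^0 mod 101 = 6, hash=36+6 mod 101 = 42
Option B: s[3]='g'->'d', delta=(4-7)*7^1 mod 101 = 80, hash=36+80 mod 101 = 15
Option C: s[2]='a'->'j', delta=(10-1)*7^2 mod 101 = 37, hash=36+37 mod 101 = 73
Option D: s[2]='a'->'g', delta=(7-1)*7^2 mod 101 = 92, hash=36+92 mod 101 = 27 <-- target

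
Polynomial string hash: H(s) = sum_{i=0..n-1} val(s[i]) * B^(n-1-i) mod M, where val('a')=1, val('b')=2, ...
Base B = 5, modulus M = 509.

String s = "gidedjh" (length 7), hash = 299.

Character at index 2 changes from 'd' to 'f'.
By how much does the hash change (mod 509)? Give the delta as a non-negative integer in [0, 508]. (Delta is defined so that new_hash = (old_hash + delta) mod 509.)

Delta formula: (val(new) - val(old)) * B^(n-1-k) mod M
  val('f') - val('d') = 6 - 4 = 2
  B^(n-1-k) = 5^4 mod 509 = 116
  Delta = 2 * 116 mod 509 = 232

Answer: 232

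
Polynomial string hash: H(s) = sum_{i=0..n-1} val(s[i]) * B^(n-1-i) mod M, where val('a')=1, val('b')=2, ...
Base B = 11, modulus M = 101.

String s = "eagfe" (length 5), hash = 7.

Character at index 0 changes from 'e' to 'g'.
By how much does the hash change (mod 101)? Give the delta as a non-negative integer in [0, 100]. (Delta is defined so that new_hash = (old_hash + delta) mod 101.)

Delta formula: (val(new) - val(old)) * B^(n-1-k) mod M
  val('g') - val('e') = 7 - 5 = 2
  B^(n-1-k) = 11^4 mod 101 = 97
  Delta = 2 * 97 mod 101 = 93

Answer: 93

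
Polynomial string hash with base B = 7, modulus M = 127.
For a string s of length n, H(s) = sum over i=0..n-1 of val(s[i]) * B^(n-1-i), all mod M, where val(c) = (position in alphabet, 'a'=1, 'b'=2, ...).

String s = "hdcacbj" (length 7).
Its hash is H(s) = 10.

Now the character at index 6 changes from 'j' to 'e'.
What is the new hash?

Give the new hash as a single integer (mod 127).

val('j') = 10, val('e') = 5
Position k = 6, exponent = n-1-k = 0
B^0 mod M = 7^0 mod 127 = 1
Delta = (5 - 10) * 1 mod 127 = 122
New hash = (10 + 122) mod 127 = 5

Answer: 5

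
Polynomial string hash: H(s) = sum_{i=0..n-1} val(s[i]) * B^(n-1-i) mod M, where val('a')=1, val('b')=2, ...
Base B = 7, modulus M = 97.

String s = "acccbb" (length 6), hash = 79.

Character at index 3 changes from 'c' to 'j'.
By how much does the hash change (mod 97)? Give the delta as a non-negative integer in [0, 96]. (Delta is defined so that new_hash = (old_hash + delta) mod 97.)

Delta formula: (val(new) - val(old)) * B^(n-1-k) mod M
  val('j') - val('c') = 10 - 3 = 7
  B^(n-1-k) = 7^2 mod 97 = 49
  Delta = 7 * 49 mod 97 = 52

Answer: 52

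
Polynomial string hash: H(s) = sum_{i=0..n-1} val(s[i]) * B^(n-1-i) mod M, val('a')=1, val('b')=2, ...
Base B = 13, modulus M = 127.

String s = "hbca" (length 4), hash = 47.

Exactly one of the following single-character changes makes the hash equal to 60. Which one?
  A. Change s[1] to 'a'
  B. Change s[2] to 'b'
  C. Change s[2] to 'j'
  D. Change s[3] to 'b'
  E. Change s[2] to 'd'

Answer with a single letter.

Answer: E

Derivation:
Option A: s[1]='b'->'a', delta=(1-2)*13^2 mod 127 = 85, hash=47+85 mod 127 = 5
Option B: s[2]='c'->'b', delta=(2-3)*13^1 mod 127 = 114, hash=47+114 mod 127 = 34
Option C: s[2]='c'->'j', delta=(10-3)*13^1 mod 127 = 91, hash=47+91 mod 127 = 11
Option D: s[3]='a'->'b', delta=(2-1)*13^0 mod 127 = 1, hash=47+1 mod 127 = 48
Option E: s[2]='c'->'d', delta=(4-3)*13^1 mod 127 = 13, hash=47+13 mod 127 = 60 <-- target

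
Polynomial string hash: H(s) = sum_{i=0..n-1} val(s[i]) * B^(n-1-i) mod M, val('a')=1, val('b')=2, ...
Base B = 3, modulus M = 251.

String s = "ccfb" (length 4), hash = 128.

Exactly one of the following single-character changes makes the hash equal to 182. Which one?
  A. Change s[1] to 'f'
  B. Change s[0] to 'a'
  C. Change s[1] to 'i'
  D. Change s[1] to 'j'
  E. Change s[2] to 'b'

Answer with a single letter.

Option A: s[1]='c'->'f', delta=(6-3)*3^2 mod 251 = 27, hash=128+27 mod 251 = 155
Option B: s[0]='c'->'a', delta=(1-3)*3^3 mod 251 = 197, hash=128+197 mod 251 = 74
Option C: s[1]='c'->'i', delta=(9-3)*3^2 mod 251 = 54, hash=128+54 mod 251 = 182 <-- target
Option D: s[1]='c'->'j', delta=(10-3)*3^2 mod 251 = 63, hash=128+63 mod 251 = 191
Option E: s[2]='f'->'b', delta=(2-6)*3^1 mod 251 = 239, hash=128+239 mod 251 = 116

Answer: C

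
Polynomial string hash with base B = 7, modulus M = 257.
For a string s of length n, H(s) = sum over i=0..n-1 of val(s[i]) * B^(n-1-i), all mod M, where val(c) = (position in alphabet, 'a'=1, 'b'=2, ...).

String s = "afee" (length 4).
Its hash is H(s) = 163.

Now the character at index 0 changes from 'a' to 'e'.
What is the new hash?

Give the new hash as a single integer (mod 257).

Answer: 250

Derivation:
val('a') = 1, val('e') = 5
Position k = 0, exponent = n-1-k = 3
B^3 mod M = 7^3 mod 257 = 86
Delta = (5 - 1) * 86 mod 257 = 87
New hash = (163 + 87) mod 257 = 250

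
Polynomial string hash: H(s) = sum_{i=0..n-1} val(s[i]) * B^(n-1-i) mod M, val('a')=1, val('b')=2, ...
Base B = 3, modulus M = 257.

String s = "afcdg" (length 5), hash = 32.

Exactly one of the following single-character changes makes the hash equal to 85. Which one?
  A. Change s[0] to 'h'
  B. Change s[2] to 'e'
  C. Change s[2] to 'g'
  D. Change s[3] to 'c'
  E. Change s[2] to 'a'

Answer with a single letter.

Option A: s[0]='a'->'h', delta=(8-1)*3^4 mod 257 = 53, hash=32+53 mod 257 = 85 <-- target
Option B: s[2]='c'->'e', delta=(5-3)*3^2 mod 257 = 18, hash=32+18 mod 257 = 50
Option C: s[2]='c'->'g', delta=(7-3)*3^2 mod 257 = 36, hash=32+36 mod 257 = 68
Option D: s[3]='d'->'c', delta=(3-4)*3^1 mod 257 = 254, hash=32+254 mod 257 = 29
Option E: s[2]='c'->'a', delta=(1-3)*3^2 mod 257 = 239, hash=32+239 mod 257 = 14

Answer: A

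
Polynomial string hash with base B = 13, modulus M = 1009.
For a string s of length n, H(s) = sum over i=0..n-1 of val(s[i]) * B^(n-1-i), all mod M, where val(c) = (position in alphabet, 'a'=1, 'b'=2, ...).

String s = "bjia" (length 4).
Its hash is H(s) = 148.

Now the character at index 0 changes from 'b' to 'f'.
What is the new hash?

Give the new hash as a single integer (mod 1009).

Answer: 864

Derivation:
val('b') = 2, val('f') = 6
Position k = 0, exponent = n-1-k = 3
B^3 mod M = 13^3 mod 1009 = 179
Delta = (6 - 2) * 179 mod 1009 = 716
New hash = (148 + 716) mod 1009 = 864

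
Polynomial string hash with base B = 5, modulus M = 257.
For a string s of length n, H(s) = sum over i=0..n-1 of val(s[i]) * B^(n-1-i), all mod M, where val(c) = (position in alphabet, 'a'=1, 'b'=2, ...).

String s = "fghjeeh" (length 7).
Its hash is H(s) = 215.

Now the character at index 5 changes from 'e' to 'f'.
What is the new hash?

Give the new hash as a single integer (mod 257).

Answer: 220

Derivation:
val('e') = 5, val('f') = 6
Position k = 5, exponent = n-1-k = 1
B^1 mod M = 5^1 mod 257 = 5
Delta = (6 - 5) * 5 mod 257 = 5
New hash = (215 + 5) mod 257 = 220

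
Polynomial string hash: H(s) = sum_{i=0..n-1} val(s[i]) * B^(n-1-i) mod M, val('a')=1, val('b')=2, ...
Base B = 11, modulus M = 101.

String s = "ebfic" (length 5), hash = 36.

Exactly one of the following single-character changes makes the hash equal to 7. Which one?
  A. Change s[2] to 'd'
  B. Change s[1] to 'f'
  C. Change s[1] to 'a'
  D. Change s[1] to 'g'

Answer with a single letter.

Answer: B

Derivation:
Option A: s[2]='f'->'d', delta=(4-6)*11^2 mod 101 = 61, hash=36+61 mod 101 = 97
Option B: s[1]='b'->'f', delta=(6-2)*11^3 mod 101 = 72, hash=36+72 mod 101 = 7 <-- target
Option C: s[1]='b'->'a', delta=(1-2)*11^3 mod 101 = 83, hash=36+83 mod 101 = 18
Option D: s[1]='b'->'g', delta=(7-2)*11^3 mod 101 = 90, hash=36+90 mod 101 = 25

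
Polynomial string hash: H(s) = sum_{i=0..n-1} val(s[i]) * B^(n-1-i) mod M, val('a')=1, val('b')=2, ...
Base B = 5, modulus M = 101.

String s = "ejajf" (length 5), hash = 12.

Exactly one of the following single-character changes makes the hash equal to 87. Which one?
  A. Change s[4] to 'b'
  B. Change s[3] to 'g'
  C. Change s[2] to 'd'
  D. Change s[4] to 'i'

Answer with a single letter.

Option A: s[4]='f'->'b', delta=(2-6)*5^0 mod 101 = 97, hash=12+97 mod 101 = 8
Option B: s[3]='j'->'g', delta=(7-10)*5^1 mod 101 = 86, hash=12+86 mod 101 = 98
Option C: s[2]='a'->'d', delta=(4-1)*5^2 mod 101 = 75, hash=12+75 mod 101 = 87 <-- target
Option D: s[4]='f'->'i', delta=(9-6)*5^0 mod 101 = 3, hash=12+3 mod 101 = 15

Answer: C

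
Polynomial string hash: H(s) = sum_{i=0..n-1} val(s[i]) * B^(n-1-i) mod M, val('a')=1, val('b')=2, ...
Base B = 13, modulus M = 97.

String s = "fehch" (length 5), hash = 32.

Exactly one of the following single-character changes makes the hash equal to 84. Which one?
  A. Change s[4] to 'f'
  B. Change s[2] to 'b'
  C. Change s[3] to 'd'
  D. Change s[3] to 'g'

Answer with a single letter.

Answer: D

Derivation:
Option A: s[4]='h'->'f', delta=(6-8)*13^0 mod 97 = 95, hash=32+95 mod 97 = 30
Option B: s[2]='h'->'b', delta=(2-8)*13^2 mod 97 = 53, hash=32+53 mod 97 = 85
Option C: s[3]='c'->'d', delta=(4-3)*13^1 mod 97 = 13, hash=32+13 mod 97 = 45
Option D: s[3]='c'->'g', delta=(7-3)*13^1 mod 97 = 52, hash=32+52 mod 97 = 84 <-- target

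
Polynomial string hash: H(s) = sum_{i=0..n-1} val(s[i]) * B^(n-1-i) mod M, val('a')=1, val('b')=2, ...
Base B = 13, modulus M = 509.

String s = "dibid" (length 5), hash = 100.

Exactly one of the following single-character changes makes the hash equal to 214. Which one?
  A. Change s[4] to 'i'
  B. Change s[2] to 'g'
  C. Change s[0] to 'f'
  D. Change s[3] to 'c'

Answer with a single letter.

Option A: s[4]='d'->'i', delta=(9-4)*13^0 mod 509 = 5, hash=100+5 mod 509 = 105
Option B: s[2]='b'->'g', delta=(7-2)*13^2 mod 509 = 336, hash=100+336 mod 509 = 436
Option C: s[0]='d'->'f', delta=(6-4)*13^4 mod 509 = 114, hash=100+114 mod 509 = 214 <-- target
Option D: s[3]='i'->'c', delta=(3-9)*13^1 mod 509 = 431, hash=100+431 mod 509 = 22

Answer: C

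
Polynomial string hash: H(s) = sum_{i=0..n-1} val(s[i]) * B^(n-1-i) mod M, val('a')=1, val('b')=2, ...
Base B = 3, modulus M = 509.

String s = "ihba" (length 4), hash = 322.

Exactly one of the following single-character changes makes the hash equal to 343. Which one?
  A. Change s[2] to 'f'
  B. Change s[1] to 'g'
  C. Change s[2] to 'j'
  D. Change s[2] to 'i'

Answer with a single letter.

Option A: s[2]='b'->'f', delta=(6-2)*3^1 mod 509 = 12, hash=322+12 mod 509 = 334
Option B: s[1]='h'->'g', delta=(7-8)*3^2 mod 509 = 500, hash=322+500 mod 509 = 313
Option C: s[2]='b'->'j', delta=(10-2)*3^1 mod 509 = 24, hash=322+24 mod 509 = 346
Option D: s[2]='b'->'i', delta=(9-2)*3^1 mod 509 = 21, hash=322+21 mod 509 = 343 <-- target

Answer: D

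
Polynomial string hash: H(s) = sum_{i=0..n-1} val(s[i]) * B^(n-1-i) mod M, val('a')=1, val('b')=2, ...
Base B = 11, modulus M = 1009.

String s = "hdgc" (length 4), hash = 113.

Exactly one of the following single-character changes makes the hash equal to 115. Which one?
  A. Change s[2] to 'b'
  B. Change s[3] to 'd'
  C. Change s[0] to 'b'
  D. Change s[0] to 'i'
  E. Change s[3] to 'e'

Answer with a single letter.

Answer: E

Derivation:
Option A: s[2]='g'->'b', delta=(2-7)*11^1 mod 1009 = 954, hash=113+954 mod 1009 = 58
Option B: s[3]='c'->'d', delta=(4-3)*11^0 mod 1009 = 1, hash=113+1 mod 1009 = 114
Option C: s[0]='h'->'b', delta=(2-8)*11^3 mod 1009 = 86, hash=113+86 mod 1009 = 199
Option D: s[0]='h'->'i', delta=(9-8)*11^3 mod 1009 = 322, hash=113+322 mod 1009 = 435
Option E: s[3]='c'->'e', delta=(5-3)*11^0 mod 1009 = 2, hash=113+2 mod 1009 = 115 <-- target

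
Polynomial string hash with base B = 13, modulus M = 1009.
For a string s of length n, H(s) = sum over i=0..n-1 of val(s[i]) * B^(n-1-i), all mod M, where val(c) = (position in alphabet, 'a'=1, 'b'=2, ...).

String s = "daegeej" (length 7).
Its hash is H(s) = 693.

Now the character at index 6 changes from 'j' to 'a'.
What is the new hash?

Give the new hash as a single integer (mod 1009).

Answer: 684

Derivation:
val('j') = 10, val('a') = 1
Position k = 6, exponent = n-1-k = 0
B^0 mod M = 13^0 mod 1009 = 1
Delta = (1 - 10) * 1 mod 1009 = 1000
New hash = (693 + 1000) mod 1009 = 684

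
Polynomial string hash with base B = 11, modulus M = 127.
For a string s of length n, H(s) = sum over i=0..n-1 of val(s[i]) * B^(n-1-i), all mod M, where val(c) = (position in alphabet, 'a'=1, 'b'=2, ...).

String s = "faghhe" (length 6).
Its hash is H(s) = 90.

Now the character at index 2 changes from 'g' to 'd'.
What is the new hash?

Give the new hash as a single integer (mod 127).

Answer: 34

Derivation:
val('g') = 7, val('d') = 4
Position k = 2, exponent = n-1-k = 3
B^3 mod M = 11^3 mod 127 = 61
Delta = (4 - 7) * 61 mod 127 = 71
New hash = (90 + 71) mod 127 = 34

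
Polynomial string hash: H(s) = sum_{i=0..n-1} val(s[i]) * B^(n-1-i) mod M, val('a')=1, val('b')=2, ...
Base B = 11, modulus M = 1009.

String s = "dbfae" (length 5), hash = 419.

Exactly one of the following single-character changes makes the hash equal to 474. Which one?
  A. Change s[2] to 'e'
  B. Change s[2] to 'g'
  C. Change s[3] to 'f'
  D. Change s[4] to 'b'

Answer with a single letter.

Answer: C

Derivation:
Option A: s[2]='f'->'e', delta=(5-6)*11^2 mod 1009 = 888, hash=419+888 mod 1009 = 298
Option B: s[2]='f'->'g', delta=(7-6)*11^2 mod 1009 = 121, hash=419+121 mod 1009 = 540
Option C: s[3]='a'->'f', delta=(6-1)*11^1 mod 1009 = 55, hash=419+55 mod 1009 = 474 <-- target
Option D: s[4]='e'->'b', delta=(2-5)*11^0 mod 1009 = 1006, hash=419+1006 mod 1009 = 416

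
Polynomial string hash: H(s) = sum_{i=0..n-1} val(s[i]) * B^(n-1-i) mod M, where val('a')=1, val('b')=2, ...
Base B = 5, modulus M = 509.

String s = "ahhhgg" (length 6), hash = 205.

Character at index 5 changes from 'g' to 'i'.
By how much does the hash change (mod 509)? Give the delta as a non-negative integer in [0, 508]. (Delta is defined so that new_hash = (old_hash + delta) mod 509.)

Answer: 2

Derivation:
Delta formula: (val(new) - val(old)) * B^(n-1-k) mod M
  val('i') - val('g') = 9 - 7 = 2
  B^(n-1-k) = 5^0 mod 509 = 1
  Delta = 2 * 1 mod 509 = 2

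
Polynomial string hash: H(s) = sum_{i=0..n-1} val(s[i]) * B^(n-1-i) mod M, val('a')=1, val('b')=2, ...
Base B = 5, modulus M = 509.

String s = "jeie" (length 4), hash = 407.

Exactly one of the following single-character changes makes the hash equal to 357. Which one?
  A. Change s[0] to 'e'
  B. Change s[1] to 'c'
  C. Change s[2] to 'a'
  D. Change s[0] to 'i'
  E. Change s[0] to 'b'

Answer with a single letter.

Answer: B

Derivation:
Option A: s[0]='j'->'e', delta=(5-10)*5^3 mod 509 = 393, hash=407+393 mod 509 = 291
Option B: s[1]='e'->'c', delta=(3-5)*5^2 mod 509 = 459, hash=407+459 mod 509 = 357 <-- target
Option C: s[2]='i'->'a', delta=(1-9)*5^1 mod 509 = 469, hash=407+469 mod 509 = 367
Option D: s[0]='j'->'i', delta=(9-10)*5^3 mod 509 = 384, hash=407+384 mod 509 = 282
Option E: s[0]='j'->'b', delta=(2-10)*5^3 mod 509 = 18, hash=407+18 mod 509 = 425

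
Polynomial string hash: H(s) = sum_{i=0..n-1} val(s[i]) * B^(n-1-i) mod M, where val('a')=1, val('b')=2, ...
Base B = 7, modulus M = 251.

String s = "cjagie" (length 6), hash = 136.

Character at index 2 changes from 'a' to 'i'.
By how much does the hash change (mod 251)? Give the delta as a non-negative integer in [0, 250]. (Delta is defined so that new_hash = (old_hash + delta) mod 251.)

Delta formula: (val(new) - val(old)) * B^(n-1-k) mod M
  val('i') - val('a') = 9 - 1 = 8
  B^(n-1-k) = 7^3 mod 251 = 92
  Delta = 8 * 92 mod 251 = 234

Answer: 234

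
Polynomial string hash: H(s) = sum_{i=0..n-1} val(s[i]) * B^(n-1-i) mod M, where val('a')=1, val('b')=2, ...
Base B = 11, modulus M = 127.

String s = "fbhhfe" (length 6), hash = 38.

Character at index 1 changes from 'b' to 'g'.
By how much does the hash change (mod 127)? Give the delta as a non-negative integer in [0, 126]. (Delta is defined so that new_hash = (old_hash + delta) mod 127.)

Delta formula: (val(new) - val(old)) * B^(n-1-k) mod M
  val('g') - val('b') = 7 - 2 = 5
  B^(n-1-k) = 11^4 mod 127 = 36
  Delta = 5 * 36 mod 127 = 53

Answer: 53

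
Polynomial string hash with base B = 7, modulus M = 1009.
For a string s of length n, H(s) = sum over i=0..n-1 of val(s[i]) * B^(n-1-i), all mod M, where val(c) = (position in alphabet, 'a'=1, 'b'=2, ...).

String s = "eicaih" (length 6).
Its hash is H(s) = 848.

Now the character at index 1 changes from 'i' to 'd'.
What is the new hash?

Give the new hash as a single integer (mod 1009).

val('i') = 9, val('d') = 4
Position k = 1, exponent = n-1-k = 4
B^4 mod M = 7^4 mod 1009 = 383
Delta = (4 - 9) * 383 mod 1009 = 103
New hash = (848 + 103) mod 1009 = 951

Answer: 951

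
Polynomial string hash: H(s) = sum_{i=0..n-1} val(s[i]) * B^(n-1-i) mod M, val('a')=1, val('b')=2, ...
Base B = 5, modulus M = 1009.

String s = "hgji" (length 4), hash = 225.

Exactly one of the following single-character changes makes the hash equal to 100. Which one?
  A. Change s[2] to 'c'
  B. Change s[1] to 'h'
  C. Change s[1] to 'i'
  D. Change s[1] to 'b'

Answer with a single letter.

Answer: D

Derivation:
Option A: s[2]='j'->'c', delta=(3-10)*5^1 mod 1009 = 974, hash=225+974 mod 1009 = 190
Option B: s[1]='g'->'h', delta=(8-7)*5^2 mod 1009 = 25, hash=225+25 mod 1009 = 250
Option C: s[1]='g'->'i', delta=(9-7)*5^2 mod 1009 = 50, hash=225+50 mod 1009 = 275
Option D: s[1]='g'->'b', delta=(2-7)*5^2 mod 1009 = 884, hash=225+884 mod 1009 = 100 <-- target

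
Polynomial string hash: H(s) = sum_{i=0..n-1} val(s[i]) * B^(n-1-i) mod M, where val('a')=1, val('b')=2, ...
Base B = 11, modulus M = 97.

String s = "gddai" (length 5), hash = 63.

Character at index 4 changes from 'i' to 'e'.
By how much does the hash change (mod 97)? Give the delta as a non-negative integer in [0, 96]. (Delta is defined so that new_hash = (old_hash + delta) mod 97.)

Answer: 93

Derivation:
Delta formula: (val(new) - val(old)) * B^(n-1-k) mod M
  val('e') - val('i') = 5 - 9 = -4
  B^(n-1-k) = 11^0 mod 97 = 1
  Delta = -4 * 1 mod 97 = 93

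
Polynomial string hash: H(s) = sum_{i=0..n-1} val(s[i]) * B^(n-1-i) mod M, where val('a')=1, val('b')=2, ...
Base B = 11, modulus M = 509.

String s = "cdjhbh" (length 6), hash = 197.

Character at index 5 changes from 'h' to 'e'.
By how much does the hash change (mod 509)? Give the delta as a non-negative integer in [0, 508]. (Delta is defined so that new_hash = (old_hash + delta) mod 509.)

Answer: 506

Derivation:
Delta formula: (val(new) - val(old)) * B^(n-1-k) mod M
  val('e') - val('h') = 5 - 8 = -3
  B^(n-1-k) = 11^0 mod 509 = 1
  Delta = -3 * 1 mod 509 = 506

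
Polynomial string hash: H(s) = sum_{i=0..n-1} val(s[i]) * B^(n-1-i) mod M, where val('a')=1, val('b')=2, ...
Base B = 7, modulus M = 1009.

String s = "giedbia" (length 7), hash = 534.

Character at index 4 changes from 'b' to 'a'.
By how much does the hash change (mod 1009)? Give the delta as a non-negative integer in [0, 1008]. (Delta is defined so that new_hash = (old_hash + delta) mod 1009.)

Delta formula: (val(new) - val(old)) * B^(n-1-k) mod M
  val('a') - val('b') = 1 - 2 = -1
  B^(n-1-k) = 7^2 mod 1009 = 49
  Delta = -1 * 49 mod 1009 = 960

Answer: 960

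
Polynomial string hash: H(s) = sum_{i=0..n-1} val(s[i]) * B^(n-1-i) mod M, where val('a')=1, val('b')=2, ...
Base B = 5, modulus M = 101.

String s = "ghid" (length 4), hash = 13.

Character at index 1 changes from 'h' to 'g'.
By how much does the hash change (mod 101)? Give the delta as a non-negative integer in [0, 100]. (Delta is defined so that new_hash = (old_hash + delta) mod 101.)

Delta formula: (val(new) - val(old)) * B^(n-1-k) mod M
  val('g') - val('h') = 7 - 8 = -1
  B^(n-1-k) = 5^2 mod 101 = 25
  Delta = -1 * 25 mod 101 = 76

Answer: 76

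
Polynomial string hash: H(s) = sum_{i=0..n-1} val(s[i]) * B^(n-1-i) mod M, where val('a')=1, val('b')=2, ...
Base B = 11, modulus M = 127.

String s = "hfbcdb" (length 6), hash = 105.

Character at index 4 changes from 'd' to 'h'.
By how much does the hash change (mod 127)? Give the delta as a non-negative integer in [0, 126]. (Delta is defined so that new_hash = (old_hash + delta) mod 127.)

Delta formula: (val(new) - val(old)) * B^(n-1-k) mod M
  val('h') - val('d') = 8 - 4 = 4
  B^(n-1-k) = 11^1 mod 127 = 11
  Delta = 4 * 11 mod 127 = 44

Answer: 44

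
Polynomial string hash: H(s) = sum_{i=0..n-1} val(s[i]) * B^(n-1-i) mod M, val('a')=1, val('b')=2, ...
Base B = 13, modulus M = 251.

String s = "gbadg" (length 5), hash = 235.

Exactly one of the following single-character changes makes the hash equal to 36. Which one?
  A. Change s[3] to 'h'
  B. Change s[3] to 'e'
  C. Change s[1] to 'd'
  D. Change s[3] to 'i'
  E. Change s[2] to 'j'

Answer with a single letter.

Option A: s[3]='d'->'h', delta=(8-4)*13^1 mod 251 = 52, hash=235+52 mod 251 = 36 <-- target
Option B: s[3]='d'->'e', delta=(5-4)*13^1 mod 251 = 13, hash=235+13 mod 251 = 248
Option C: s[1]='b'->'d', delta=(4-2)*13^3 mod 251 = 127, hash=235+127 mod 251 = 111
Option D: s[3]='d'->'i', delta=(9-4)*13^1 mod 251 = 65, hash=235+65 mod 251 = 49
Option E: s[2]='a'->'j', delta=(10-1)*13^2 mod 251 = 15, hash=235+15 mod 251 = 250

Answer: A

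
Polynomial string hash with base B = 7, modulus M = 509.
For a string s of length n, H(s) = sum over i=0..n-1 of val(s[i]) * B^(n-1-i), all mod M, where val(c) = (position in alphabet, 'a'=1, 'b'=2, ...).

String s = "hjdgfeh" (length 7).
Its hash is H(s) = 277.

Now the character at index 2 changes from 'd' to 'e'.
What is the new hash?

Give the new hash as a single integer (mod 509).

Answer: 133

Derivation:
val('d') = 4, val('e') = 5
Position k = 2, exponent = n-1-k = 4
B^4 mod M = 7^4 mod 509 = 365
Delta = (5 - 4) * 365 mod 509 = 365
New hash = (277 + 365) mod 509 = 133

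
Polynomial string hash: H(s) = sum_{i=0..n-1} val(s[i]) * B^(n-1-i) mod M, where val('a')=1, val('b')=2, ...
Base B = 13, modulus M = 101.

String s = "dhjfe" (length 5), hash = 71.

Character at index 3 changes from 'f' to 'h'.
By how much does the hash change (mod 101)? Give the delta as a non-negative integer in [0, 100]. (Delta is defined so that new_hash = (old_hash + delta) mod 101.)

Delta formula: (val(new) - val(old)) * B^(n-1-k) mod M
  val('h') - val('f') = 8 - 6 = 2
  B^(n-1-k) = 13^1 mod 101 = 13
  Delta = 2 * 13 mod 101 = 26

Answer: 26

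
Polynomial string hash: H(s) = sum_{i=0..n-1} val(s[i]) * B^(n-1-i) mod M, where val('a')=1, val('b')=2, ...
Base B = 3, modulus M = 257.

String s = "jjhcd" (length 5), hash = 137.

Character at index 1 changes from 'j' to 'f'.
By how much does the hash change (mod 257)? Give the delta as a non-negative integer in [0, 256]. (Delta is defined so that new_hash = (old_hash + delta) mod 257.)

Answer: 149

Derivation:
Delta formula: (val(new) - val(old)) * B^(n-1-k) mod M
  val('f') - val('j') = 6 - 10 = -4
  B^(n-1-k) = 3^3 mod 257 = 27
  Delta = -4 * 27 mod 257 = 149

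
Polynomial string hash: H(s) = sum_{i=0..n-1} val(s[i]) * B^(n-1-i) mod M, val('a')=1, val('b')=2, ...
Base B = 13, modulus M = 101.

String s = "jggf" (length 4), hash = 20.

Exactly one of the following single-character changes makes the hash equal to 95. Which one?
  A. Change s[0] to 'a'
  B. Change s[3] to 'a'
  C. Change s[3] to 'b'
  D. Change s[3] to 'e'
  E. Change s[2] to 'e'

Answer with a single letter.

Answer: E

Derivation:
Option A: s[0]='j'->'a', delta=(1-10)*13^3 mod 101 = 23, hash=20+23 mod 101 = 43
Option B: s[3]='f'->'a', delta=(1-6)*13^0 mod 101 = 96, hash=20+96 mod 101 = 15
Option C: s[3]='f'->'b', delta=(2-6)*13^0 mod 101 = 97, hash=20+97 mod 101 = 16
Option D: s[3]='f'->'e', delta=(5-6)*13^0 mod 101 = 100, hash=20+100 mod 101 = 19
Option E: s[2]='g'->'e', delta=(5-7)*13^1 mod 101 = 75, hash=20+75 mod 101 = 95 <-- target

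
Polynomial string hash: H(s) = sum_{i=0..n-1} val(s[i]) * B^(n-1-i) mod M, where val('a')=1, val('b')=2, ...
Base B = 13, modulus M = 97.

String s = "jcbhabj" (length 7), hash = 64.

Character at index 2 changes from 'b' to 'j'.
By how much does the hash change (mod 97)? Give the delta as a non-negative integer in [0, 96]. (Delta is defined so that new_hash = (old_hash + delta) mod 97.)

Answer: 53

Derivation:
Delta formula: (val(new) - val(old)) * B^(n-1-k) mod M
  val('j') - val('b') = 10 - 2 = 8
  B^(n-1-k) = 13^4 mod 97 = 43
  Delta = 8 * 43 mod 97 = 53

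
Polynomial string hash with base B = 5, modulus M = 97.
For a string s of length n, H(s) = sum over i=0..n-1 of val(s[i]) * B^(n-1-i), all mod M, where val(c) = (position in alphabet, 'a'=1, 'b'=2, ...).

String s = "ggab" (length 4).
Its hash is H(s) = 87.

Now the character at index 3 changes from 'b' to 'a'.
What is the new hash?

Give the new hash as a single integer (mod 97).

Answer: 86

Derivation:
val('b') = 2, val('a') = 1
Position k = 3, exponent = n-1-k = 0
B^0 mod M = 5^0 mod 97 = 1
Delta = (1 - 2) * 1 mod 97 = 96
New hash = (87 + 96) mod 97 = 86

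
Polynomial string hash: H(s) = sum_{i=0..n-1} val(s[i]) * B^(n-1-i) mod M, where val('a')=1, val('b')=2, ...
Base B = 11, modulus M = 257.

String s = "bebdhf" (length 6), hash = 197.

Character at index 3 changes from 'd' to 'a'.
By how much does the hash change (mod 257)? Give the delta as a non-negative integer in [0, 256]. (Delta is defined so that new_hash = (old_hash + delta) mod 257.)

Answer: 151

Derivation:
Delta formula: (val(new) - val(old)) * B^(n-1-k) mod M
  val('a') - val('d') = 1 - 4 = -3
  B^(n-1-k) = 11^2 mod 257 = 121
  Delta = -3 * 121 mod 257 = 151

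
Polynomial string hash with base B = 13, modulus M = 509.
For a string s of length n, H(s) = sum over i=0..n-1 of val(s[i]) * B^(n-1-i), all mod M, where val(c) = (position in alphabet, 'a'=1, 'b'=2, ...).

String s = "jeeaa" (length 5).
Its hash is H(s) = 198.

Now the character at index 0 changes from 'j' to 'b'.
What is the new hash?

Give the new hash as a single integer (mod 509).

val('j') = 10, val('b') = 2
Position k = 0, exponent = n-1-k = 4
B^4 mod M = 13^4 mod 509 = 57
Delta = (2 - 10) * 57 mod 509 = 53
New hash = (198 + 53) mod 509 = 251

Answer: 251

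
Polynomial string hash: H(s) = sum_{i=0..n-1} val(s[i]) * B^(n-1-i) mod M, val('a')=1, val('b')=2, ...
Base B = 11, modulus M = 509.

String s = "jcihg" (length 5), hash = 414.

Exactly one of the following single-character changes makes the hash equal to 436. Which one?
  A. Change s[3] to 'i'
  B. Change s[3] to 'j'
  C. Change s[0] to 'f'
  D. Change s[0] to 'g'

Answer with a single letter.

Answer: B

Derivation:
Option A: s[3]='h'->'i', delta=(9-8)*11^1 mod 509 = 11, hash=414+11 mod 509 = 425
Option B: s[3]='h'->'j', delta=(10-8)*11^1 mod 509 = 22, hash=414+22 mod 509 = 436 <-- target
Option C: s[0]='j'->'f', delta=(6-10)*11^4 mod 509 = 480, hash=414+480 mod 509 = 385
Option D: s[0]='j'->'g', delta=(7-10)*11^4 mod 509 = 360, hash=414+360 mod 509 = 265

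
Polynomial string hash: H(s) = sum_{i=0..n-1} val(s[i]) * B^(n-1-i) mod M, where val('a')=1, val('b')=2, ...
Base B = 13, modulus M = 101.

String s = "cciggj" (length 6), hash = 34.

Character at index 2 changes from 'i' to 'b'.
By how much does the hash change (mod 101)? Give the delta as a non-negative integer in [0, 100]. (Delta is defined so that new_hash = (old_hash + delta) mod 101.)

Delta formula: (val(new) - val(old)) * B^(n-1-k) mod M
  val('b') - val('i') = 2 - 9 = -7
  B^(n-1-k) = 13^3 mod 101 = 76
  Delta = -7 * 76 mod 101 = 74

Answer: 74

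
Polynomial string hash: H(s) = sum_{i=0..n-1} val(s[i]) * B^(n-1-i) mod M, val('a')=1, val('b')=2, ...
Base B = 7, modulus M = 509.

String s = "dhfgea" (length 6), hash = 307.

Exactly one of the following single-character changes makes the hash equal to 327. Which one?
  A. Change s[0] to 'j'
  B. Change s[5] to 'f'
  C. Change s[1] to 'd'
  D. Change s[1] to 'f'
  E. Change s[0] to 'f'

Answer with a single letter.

Option A: s[0]='d'->'j', delta=(10-4)*7^5 mod 509 = 60, hash=307+60 mod 509 = 367
Option B: s[5]='a'->'f', delta=(6-1)*7^0 mod 509 = 5, hash=307+5 mod 509 = 312
Option C: s[1]='h'->'d', delta=(4-8)*7^4 mod 509 = 67, hash=307+67 mod 509 = 374
Option D: s[1]='h'->'f', delta=(6-8)*7^4 mod 509 = 288, hash=307+288 mod 509 = 86
Option E: s[0]='d'->'f', delta=(6-4)*7^5 mod 509 = 20, hash=307+20 mod 509 = 327 <-- target

Answer: E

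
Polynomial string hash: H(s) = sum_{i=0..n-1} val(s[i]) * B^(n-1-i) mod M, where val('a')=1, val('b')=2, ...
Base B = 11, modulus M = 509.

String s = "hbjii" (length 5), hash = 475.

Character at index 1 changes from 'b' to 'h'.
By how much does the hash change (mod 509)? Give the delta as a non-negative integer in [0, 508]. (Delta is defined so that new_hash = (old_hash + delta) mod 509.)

Answer: 351

Derivation:
Delta formula: (val(new) - val(old)) * B^(n-1-k) mod M
  val('h') - val('b') = 8 - 2 = 6
  B^(n-1-k) = 11^3 mod 509 = 313
  Delta = 6 * 313 mod 509 = 351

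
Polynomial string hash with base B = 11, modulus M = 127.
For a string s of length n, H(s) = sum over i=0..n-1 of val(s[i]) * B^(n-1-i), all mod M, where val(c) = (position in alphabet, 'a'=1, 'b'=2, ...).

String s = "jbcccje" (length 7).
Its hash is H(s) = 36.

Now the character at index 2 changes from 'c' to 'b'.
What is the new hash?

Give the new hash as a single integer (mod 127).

Answer: 0

Derivation:
val('c') = 3, val('b') = 2
Position k = 2, exponent = n-1-k = 4
B^4 mod M = 11^4 mod 127 = 36
Delta = (2 - 3) * 36 mod 127 = 91
New hash = (36 + 91) mod 127 = 0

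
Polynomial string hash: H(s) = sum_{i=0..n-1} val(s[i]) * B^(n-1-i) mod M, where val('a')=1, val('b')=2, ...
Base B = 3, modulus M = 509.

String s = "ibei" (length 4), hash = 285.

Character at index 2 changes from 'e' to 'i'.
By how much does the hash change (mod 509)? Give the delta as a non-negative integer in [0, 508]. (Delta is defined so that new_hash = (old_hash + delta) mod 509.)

Delta formula: (val(new) - val(old)) * B^(n-1-k) mod M
  val('i') - val('e') = 9 - 5 = 4
  B^(n-1-k) = 3^1 mod 509 = 3
  Delta = 4 * 3 mod 509 = 12

Answer: 12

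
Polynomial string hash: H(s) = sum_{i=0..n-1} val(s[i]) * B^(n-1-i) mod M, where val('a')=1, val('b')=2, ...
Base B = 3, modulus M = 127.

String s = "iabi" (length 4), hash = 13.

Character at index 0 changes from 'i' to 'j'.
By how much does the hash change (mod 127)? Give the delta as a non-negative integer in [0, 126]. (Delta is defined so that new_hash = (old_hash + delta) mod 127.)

Delta formula: (val(new) - val(old)) * B^(n-1-k) mod M
  val('j') - val('i') = 10 - 9 = 1
  B^(n-1-k) = 3^3 mod 127 = 27
  Delta = 1 * 27 mod 127 = 27

Answer: 27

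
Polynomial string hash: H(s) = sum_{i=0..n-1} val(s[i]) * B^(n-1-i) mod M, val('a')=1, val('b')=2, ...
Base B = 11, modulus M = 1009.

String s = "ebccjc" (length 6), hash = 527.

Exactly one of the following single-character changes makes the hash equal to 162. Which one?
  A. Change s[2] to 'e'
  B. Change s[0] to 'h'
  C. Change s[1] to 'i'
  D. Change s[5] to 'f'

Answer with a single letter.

Option A: s[2]='c'->'e', delta=(5-3)*11^3 mod 1009 = 644, hash=527+644 mod 1009 = 162 <-- target
Option B: s[0]='e'->'h', delta=(8-5)*11^5 mod 1009 = 851, hash=527+851 mod 1009 = 369
Option C: s[1]='b'->'i', delta=(9-2)*11^4 mod 1009 = 578, hash=527+578 mod 1009 = 96
Option D: s[5]='c'->'f', delta=(6-3)*11^0 mod 1009 = 3, hash=527+3 mod 1009 = 530

Answer: A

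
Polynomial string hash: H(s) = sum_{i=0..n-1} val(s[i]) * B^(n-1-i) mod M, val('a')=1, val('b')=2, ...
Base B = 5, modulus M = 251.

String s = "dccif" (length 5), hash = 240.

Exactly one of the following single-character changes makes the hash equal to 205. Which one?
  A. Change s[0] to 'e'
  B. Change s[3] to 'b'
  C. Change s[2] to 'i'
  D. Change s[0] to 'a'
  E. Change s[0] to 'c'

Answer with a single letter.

Answer: B

Derivation:
Option A: s[0]='d'->'e', delta=(5-4)*5^4 mod 251 = 123, hash=240+123 mod 251 = 112
Option B: s[3]='i'->'b', delta=(2-9)*5^1 mod 251 = 216, hash=240+216 mod 251 = 205 <-- target
Option C: s[2]='c'->'i', delta=(9-3)*5^2 mod 251 = 150, hash=240+150 mod 251 = 139
Option D: s[0]='d'->'a', delta=(1-4)*5^4 mod 251 = 133, hash=240+133 mod 251 = 122
Option E: s[0]='d'->'c', delta=(3-4)*5^4 mod 251 = 128, hash=240+128 mod 251 = 117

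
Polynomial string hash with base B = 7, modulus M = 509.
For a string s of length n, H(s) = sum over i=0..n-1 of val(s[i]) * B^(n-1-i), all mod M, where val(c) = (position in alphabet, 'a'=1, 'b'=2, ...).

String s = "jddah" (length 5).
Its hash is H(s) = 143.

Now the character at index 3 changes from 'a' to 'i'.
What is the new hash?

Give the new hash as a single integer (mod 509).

Answer: 199

Derivation:
val('a') = 1, val('i') = 9
Position k = 3, exponent = n-1-k = 1
B^1 mod M = 7^1 mod 509 = 7
Delta = (9 - 1) * 7 mod 509 = 56
New hash = (143 + 56) mod 509 = 199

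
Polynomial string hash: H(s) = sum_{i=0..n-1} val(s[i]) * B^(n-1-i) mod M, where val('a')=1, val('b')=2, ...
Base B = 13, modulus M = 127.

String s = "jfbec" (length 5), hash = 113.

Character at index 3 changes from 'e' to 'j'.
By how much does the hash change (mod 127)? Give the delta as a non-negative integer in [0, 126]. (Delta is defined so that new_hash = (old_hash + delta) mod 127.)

Delta formula: (val(new) - val(old)) * B^(n-1-k) mod M
  val('j') - val('e') = 10 - 5 = 5
  B^(n-1-k) = 13^1 mod 127 = 13
  Delta = 5 * 13 mod 127 = 65

Answer: 65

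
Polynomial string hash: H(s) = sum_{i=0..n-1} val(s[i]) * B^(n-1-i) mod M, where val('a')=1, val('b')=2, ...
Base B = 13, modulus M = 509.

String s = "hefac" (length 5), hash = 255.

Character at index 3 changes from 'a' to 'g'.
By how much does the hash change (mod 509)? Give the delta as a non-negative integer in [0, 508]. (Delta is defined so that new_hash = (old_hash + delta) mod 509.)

Answer: 78

Derivation:
Delta formula: (val(new) - val(old)) * B^(n-1-k) mod M
  val('g') - val('a') = 7 - 1 = 6
  B^(n-1-k) = 13^1 mod 509 = 13
  Delta = 6 * 13 mod 509 = 78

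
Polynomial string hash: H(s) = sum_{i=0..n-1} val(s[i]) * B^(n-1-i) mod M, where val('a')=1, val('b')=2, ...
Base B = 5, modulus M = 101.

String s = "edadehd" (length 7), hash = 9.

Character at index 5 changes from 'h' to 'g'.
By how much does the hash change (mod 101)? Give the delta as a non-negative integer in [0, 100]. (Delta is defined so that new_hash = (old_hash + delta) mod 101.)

Answer: 96

Derivation:
Delta formula: (val(new) - val(old)) * B^(n-1-k) mod M
  val('g') - val('h') = 7 - 8 = -1
  B^(n-1-k) = 5^1 mod 101 = 5
  Delta = -1 * 5 mod 101 = 96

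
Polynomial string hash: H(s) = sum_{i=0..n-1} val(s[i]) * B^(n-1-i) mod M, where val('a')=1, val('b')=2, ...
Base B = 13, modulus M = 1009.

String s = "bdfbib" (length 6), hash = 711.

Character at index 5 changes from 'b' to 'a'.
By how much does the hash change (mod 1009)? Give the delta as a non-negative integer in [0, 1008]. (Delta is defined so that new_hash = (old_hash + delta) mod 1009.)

Answer: 1008

Derivation:
Delta formula: (val(new) - val(old)) * B^(n-1-k) mod M
  val('a') - val('b') = 1 - 2 = -1
  B^(n-1-k) = 13^0 mod 1009 = 1
  Delta = -1 * 1 mod 1009 = 1008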